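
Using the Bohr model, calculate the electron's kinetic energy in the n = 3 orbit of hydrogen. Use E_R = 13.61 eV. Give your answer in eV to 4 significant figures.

1.512 eV

For a Coulomb orbit the virial theorem gives K = −E_n.
E_n = −E_R·Z²/n², so K = E_R·Z²/n² = 13.61 × 1²/3² = 1.512 eV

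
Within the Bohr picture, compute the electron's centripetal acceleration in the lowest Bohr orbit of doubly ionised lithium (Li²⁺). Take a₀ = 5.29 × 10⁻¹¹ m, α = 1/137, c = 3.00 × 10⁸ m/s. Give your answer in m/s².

2.45 × 10²⁴ m/s²

r = n²a₀/Z = 1.76 × 10⁻¹¹ m, v = Zαc/n = 6.57 × 10⁶ m/s
a = v²/r = (6.57 × 10⁶)² / 1.76 × 10⁻¹¹ = 2.45 × 10²⁴ m/s²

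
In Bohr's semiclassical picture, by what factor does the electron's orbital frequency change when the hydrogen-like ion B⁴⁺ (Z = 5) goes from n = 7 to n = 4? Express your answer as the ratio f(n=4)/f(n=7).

f ∝ Z^2 · n^-3; with Z fixed, f ∝ n^-3.
f(n=4)/f(n=7) = (4/7)^-3 = 343/64

343/64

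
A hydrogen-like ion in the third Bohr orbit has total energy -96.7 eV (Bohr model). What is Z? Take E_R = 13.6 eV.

8

E_n = −E_R Z²/n² ⇒ Z² = −E_n n²/E_R = 96.7 × 3² / 13.6 ≈ 63.99
Z = 8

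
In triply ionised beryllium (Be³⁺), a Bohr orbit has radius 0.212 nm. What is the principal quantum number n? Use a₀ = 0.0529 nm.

r_n = n²a₀/Z ⇒ n² = rZ/a₀ = 0.212 × 4 / 0.0529 ≈ 16.03
n = 4

4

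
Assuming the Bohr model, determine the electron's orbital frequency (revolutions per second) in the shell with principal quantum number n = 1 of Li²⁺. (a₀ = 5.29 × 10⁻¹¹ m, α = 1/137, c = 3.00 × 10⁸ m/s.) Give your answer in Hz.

5.93 × 10¹⁶ Hz

r = n²a₀/Z = 1.76 × 10⁻¹¹ m, v = Zαc/n = 6.57 × 10⁶ m/s
f = v/(2πr) = 5.93 × 10¹⁶ Hz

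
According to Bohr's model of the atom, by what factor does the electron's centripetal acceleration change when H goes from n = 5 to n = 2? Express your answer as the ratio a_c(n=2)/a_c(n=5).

a_c ∝ Z^3 · n^-4; with Z fixed, a_c ∝ n^-4.
a_c(n=2)/a_c(n=5) = (2/5)^-4 = 625/16

625/16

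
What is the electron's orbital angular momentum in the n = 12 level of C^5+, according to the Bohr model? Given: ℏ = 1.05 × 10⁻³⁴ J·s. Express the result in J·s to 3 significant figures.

1.26 × 10⁻³³ J·s

L_n = nℏ = 12 × 1.05 × 10⁻³⁴ = 1.26 × 10⁻³³ J·s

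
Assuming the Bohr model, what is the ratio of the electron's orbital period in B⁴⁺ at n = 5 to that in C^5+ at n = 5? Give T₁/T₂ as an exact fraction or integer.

T ∝ Z^-2 · n^3
T₁/T₂ = (5/6)^-2 · (5/5)^3 = 36/25

36/25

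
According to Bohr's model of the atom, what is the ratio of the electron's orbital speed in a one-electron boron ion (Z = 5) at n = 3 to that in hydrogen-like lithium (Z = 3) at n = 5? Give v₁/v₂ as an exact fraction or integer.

25/9

v ∝ Z^1 · n^-1
v₁/v₂ = (5/3)^1 · (3/5)^-1 = 25/9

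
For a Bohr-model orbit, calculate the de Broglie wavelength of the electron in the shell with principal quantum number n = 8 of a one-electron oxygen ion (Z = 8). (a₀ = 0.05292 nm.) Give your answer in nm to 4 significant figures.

0.3325 nm

The Bohr quantisation condition is nλ = 2πr_n.
r_n = n²a₀/Z = 0.4234 nm
λ = 2πr_n/n = 2π·0.4234/8 = 0.3325 nm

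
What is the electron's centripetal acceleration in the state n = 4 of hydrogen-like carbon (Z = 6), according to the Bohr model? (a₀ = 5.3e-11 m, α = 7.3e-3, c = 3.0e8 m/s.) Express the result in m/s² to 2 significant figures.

7.6e22 m/s²

r = n²a₀/Z = 1.4e-10 m, v = Zαc/n = 3.3e6 m/s
a = v²/r = (3.3e6)² / 1.4e-10 = 7.6e22 m/s²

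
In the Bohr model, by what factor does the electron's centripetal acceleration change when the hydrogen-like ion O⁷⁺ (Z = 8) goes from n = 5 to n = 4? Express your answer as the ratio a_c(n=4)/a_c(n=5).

625/256

a_c ∝ Z^3 · n^-4; with Z fixed, a_c ∝ n^-4.
a_c(n=4)/a_c(n=5) = (4/5)^-4 = 625/256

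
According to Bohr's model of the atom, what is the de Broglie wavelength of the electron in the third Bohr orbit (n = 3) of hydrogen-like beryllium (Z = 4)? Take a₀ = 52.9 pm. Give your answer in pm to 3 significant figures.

249 pm

The Bohr quantisation condition is nλ = 2πr_n.
r_n = n²a₀/Z = 119 pm
λ = 2πr_n/n = 2π·119/3 = 249 pm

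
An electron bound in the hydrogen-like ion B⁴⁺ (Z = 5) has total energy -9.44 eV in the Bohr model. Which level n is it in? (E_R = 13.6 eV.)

6

E_n = −E_R Z²/n² ⇒ n² = E_R Z²/(−E_n) = 13.6 × 5² / 9.44 ≈ 36.02
n = 6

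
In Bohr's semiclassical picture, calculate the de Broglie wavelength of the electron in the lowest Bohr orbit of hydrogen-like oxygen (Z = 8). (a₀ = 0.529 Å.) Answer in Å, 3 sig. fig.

0.415 Å

The Bohr quantisation condition is nλ = 2πr_n.
r_n = n²a₀/Z = 0.0661 Å
λ = 2πr_n/n = 2π·0.0661/1 = 0.415 Å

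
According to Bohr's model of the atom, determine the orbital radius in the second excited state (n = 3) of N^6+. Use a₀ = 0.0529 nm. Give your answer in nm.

r_n = n²a₀/Z = 3² × 0.0529 / 7
    = 9 × 0.0529 / 7 = 0.0680 nm

0.0680 nm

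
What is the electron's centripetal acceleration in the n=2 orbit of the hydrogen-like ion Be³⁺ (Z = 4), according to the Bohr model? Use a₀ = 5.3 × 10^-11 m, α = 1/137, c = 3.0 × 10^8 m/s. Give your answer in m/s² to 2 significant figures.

3.6 × 10^23 m/s²

r = n²a₀/Z = 5.3 × 10^-11 m, v = Zαc/n = 4.4 × 10^6 m/s
a = v²/r = (4.4 × 10^6)² / 5.3 × 10^-11 = 3.6 × 10^23 m/s²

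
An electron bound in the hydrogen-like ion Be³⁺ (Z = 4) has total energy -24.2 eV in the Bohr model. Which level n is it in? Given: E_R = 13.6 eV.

E_n = −E_R Z²/n² ⇒ n² = E_R Z²/(−E_n) = 13.6 × 4² / 24.2 ≈ 8.99
n = 3

3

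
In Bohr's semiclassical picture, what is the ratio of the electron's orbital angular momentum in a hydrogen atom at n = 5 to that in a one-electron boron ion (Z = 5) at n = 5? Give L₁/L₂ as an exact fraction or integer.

L = nℏ is independent of Z.
L₁/L₂ = n₁/n₂ = 5/5 = 1

1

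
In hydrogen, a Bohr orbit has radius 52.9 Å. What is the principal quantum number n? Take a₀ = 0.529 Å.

10

r_n = n²a₀/Z ⇒ n² = rZ/a₀ = 52.9 × 1 / 0.529 ≈ 100.00
n = 10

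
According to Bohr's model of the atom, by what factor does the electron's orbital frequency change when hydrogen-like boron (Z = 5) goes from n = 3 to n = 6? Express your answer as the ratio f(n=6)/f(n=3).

1/8

f ∝ Z^2 · n^-3; with Z fixed, f ∝ n^-3.
f(n=6)/f(n=3) = (6/3)^-3 = 1/8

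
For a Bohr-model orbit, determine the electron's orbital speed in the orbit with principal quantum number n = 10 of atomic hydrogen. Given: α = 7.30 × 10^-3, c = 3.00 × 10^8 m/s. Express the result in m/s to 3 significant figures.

2.19 × 10^5 m/s

v_n = Zαc/n = 1 × 0.00730 × 3.00 × 10^8 / 10
    = 2.19 × 10^5 m/s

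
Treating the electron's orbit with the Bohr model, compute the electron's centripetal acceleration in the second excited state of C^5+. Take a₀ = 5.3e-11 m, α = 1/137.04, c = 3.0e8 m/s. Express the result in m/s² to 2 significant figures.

r = n²a₀/Z = 8.0e-11 m, v = Zαc/n = 4.4e6 m/s
a = v²/r = (4.4e6)² / 8.0e-11 = 2.4e23 m/s²

2.4e23 m/s²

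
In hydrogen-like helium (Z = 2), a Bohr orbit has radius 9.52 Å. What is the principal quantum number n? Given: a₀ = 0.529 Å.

r_n = n²a₀/Z ⇒ n² = rZ/a₀ = 9.52 × 2 / 0.529 ≈ 35.99
n = 6

6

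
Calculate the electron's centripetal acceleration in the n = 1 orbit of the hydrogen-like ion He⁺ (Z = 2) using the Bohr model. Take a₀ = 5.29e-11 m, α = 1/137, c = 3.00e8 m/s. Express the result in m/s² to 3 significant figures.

7.25e23 m/s²

r = n²a₀/Z = 2.65e-11 m, v = Zαc/n = 4.38e6 m/s
a = v²/r = (4.38e6)² / 2.65e-11 = 7.25e23 m/s²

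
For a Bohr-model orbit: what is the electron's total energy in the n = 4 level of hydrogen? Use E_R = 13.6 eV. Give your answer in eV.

-0.850 eV

E_n = −E_R·Z²/n² = −13.6 × 1²/4² = -0.850 eV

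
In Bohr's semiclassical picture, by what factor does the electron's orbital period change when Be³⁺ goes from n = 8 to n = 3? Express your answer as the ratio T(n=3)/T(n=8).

T ∝ Z^-2 · n^3; with Z fixed, T ∝ n^3.
T(n=3)/T(n=8) = (3/8)^3 = 27/512

27/512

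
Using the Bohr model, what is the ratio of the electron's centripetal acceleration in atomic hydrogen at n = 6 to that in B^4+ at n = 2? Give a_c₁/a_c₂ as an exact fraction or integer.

a_c ∝ Z^3 · n^-4
a_c₁/a_c₂ = (1/5)^3 · (6/2)^-4 = 1/10125

1/10125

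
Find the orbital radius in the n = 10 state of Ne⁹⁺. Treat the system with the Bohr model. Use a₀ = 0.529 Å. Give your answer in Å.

r_n = n²a₀/Z = 10² × 0.529 / 10
    = 100 × 0.529 / 10 = 5.29 Å

5.29 Å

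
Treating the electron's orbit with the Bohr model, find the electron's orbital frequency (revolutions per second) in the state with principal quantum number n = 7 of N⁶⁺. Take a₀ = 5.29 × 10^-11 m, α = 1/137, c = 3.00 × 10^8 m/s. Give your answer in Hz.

9.41 × 10^14 Hz

r = n²a₀/Z = 3.70 × 10^-10 m, v = Zαc/n = 2.19 × 10^6 m/s
f = v/(2πr) = 9.41 × 10^14 Hz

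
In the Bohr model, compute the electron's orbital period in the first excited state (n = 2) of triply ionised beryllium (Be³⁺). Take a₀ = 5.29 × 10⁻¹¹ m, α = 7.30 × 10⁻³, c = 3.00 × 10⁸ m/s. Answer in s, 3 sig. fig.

7.59 × 10⁻¹⁷ s

r = n²a₀/Z = 2²·5.29 × 10⁻¹¹/4 = 5.29 × 10⁻¹¹ m
v = Zαc/n = 4·0.00730·3.00 × 10⁸/2 = 4.38 × 10⁶ m/s
T = 2πr/v = 7.59 × 10⁻¹⁷ s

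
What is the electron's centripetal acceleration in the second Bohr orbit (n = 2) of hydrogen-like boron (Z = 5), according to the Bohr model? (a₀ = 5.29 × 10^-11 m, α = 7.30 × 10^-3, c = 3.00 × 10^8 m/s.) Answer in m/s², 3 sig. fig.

r = n²a₀/Z = 4.23 × 10^-11 m, v = Zαc/n = 5.47 × 10^6 m/s
a = v²/r = (5.47 × 10^6)² / 4.23 × 10^-11 = 7.08 × 10^23 m/s²

7.08 × 10^23 m/s²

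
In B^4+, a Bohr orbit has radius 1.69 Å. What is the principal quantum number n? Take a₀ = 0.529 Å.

r_n = n²a₀/Z ⇒ n² = rZ/a₀ = 1.69 × 5 / 0.529 ≈ 15.97
n = 4

4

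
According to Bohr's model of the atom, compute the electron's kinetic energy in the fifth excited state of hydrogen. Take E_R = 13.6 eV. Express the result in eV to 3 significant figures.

0.378 eV

For a Coulomb orbit the virial theorem gives K = −E_n.
E_n = −E_R·Z²/n², so K = E_R·Z²/n² = 13.6 × 1²/6² = 0.378 eV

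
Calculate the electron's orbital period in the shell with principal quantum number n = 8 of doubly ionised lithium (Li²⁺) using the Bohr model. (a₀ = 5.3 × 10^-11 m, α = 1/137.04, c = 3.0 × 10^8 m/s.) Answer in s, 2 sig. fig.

r = n²a₀/Z = 8²·5.3 × 10^-11/3 = 1.1 × 10^-9 m
v = Zαc/n = 3·0.0073·3.0 × 10^8/8 = 8.2 × 10^5 m/s
T = 2πr/v = 8.7 × 10^-15 s

8.7 × 10^-15 s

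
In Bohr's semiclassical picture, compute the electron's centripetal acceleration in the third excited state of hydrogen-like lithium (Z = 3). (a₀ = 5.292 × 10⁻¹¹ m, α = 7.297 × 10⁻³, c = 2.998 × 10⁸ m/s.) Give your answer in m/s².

r = n²a₀/Z = 2.822 × 10⁻¹⁰ m, v = Zαc/n = 1.641 × 10⁶ m/s
a = v²/r = (1.641 × 10⁶)² / 2.822 × 10⁻¹⁰ = 9.538 × 10²¹ m/s²

9.538 × 10²¹ m/s²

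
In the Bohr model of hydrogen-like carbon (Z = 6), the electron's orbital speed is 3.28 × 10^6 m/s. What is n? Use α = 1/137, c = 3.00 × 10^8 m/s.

4

v_n = Zαc/n ⇒ n = Zαc/v = 6 × 0.00730 × 3.00 × 10^8 / 3.28 × 10^6 ≈ 4.01
n = 4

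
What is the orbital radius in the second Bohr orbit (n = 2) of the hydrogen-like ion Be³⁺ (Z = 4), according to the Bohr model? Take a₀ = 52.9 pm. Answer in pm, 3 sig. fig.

r_n = n²a₀/Z = 2² × 52.9 / 4
    = 4 × 52.9 / 4 = 52.9 pm

52.9 pm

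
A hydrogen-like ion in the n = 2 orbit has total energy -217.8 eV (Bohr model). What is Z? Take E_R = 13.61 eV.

E_n = −E_R Z²/n² ⇒ Z² = −E_n n²/E_R = 217.8 × 2² / 13.61 ≈ 64.01
Z = 8

8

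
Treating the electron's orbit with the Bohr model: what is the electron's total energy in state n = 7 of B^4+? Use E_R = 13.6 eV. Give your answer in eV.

-6.94 eV

E_n = −E_R·Z²/n² = −13.6 × 5²/7² = -6.94 eV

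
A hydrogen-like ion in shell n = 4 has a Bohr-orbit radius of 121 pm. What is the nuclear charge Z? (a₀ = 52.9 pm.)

r_n = n²a₀/Z ⇒ Z = n²a₀/r = 4² × 52.9 / 121 ≈ 7.00
Z = 7

7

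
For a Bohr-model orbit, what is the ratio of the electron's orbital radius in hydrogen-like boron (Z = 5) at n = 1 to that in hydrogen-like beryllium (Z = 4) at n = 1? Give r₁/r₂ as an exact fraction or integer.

4/5

r ∝ Z^-1 · n^2
r₁/r₂ = (5/4)^-1 · (1/1)^2 = 4/5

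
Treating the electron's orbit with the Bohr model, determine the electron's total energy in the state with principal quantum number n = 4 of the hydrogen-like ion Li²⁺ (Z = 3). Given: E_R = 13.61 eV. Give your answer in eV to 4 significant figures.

-7.656 eV

E_n = −E_R·Z²/n² = −13.61 × 3²/4² = -7.656 eV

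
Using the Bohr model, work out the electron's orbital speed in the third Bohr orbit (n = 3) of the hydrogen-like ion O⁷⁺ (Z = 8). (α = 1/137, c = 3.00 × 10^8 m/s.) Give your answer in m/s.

5.84 × 10^6 m/s

v_n = Zαc/n = 8 × 0.00730 × 3.00 × 10^8 / 3
    = 5.84 × 10^6 m/s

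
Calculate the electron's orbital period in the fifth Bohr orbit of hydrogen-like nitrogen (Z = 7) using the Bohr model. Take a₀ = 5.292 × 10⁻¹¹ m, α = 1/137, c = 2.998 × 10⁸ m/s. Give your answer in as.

387.6 as

r = n²a₀/Z = 5²·5.292 × 10⁻¹¹/7 = 1.890 × 10⁻¹⁰ m
v = Zαc/n = 7·0.007299·2.998 × 10⁸/5 = 3.064 × 10⁶ m/s
T = 2πr/v = 3.876 × 10⁻¹⁶ s = 387.6 as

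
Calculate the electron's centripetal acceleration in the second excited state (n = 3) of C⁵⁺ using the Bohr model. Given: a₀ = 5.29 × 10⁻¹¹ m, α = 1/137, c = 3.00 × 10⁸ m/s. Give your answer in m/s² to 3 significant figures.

2.42 × 10²³ m/s²

r = n²a₀/Z = 7.94 × 10⁻¹¹ m, v = Zαc/n = 4.38 × 10⁶ m/s
a = v²/r = (4.38 × 10⁶)² / 7.94 × 10⁻¹¹ = 2.42 × 10²³ m/s²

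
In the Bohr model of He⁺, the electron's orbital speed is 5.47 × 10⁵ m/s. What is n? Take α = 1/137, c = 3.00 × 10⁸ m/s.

8

v_n = Zαc/n ⇒ n = Zαc/v = 2 × 0.00730 × 3.00 × 10⁸ / 5.47 × 10⁵ ≈ 8.01
n = 8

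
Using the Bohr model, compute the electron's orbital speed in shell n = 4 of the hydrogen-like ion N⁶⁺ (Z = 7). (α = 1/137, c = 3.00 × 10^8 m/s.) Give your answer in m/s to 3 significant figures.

3.83 × 10^6 m/s

v_n = Zαc/n = 7 × 0.00730 × 3.00 × 10^8 / 4
    = 3.83 × 10^6 m/s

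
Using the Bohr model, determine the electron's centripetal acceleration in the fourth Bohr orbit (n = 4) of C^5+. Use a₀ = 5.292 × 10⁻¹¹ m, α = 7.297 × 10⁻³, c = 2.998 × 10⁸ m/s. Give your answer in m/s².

7.630 × 10²² m/s²

r = n²a₀/Z = 1.411 × 10⁻¹⁰ m, v = Zαc/n = 3.281 × 10⁶ m/s
a = v²/r = (3.281 × 10⁶)² / 1.411 × 10⁻¹⁰ = 7.630 × 10²² m/s²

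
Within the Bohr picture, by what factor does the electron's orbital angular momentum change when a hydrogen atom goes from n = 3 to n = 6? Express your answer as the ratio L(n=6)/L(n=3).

L = nℏ depends only on n, so L ∝ n.
L(n=6)/L(n=3) = (6/3)^1 = 2

2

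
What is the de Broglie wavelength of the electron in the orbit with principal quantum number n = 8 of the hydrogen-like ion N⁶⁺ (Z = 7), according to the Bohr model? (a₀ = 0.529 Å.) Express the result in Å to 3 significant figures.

The Bohr quantisation condition is nλ = 2πr_n.
r_n = n²a₀/Z = 4.84 Å
λ = 2πr_n/n = 2π·4.84/8 = 3.80 Å

3.80 Å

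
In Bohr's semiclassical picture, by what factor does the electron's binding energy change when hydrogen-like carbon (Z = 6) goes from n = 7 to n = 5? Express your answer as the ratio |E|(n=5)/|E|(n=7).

|E| ∝ Z^2 · n^-2; with Z fixed, |E| ∝ n^-2.
|E|(n=5)/|E|(n=7) = (5/7)^-2 = 49/25

49/25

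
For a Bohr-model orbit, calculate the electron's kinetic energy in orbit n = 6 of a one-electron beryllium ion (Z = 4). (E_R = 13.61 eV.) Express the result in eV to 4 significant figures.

For a Coulomb orbit the virial theorem gives K = −E_n.
E_n = −E_R·Z²/n², so K = E_R·Z²/n² = 13.61 × 4²/6² = 6.049 eV

6.049 eV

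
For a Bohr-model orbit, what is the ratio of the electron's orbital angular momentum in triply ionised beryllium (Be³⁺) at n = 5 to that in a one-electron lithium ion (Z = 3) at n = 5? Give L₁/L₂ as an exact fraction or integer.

L = nℏ is independent of Z.
L₁/L₂ = n₁/n₂ = 5/5 = 1

1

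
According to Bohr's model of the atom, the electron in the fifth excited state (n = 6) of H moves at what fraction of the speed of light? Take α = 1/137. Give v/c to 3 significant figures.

0.00122

v_n = Zαc/n, so v/c = Zα/n = 1 × 0.00730 / 6 = 0.00122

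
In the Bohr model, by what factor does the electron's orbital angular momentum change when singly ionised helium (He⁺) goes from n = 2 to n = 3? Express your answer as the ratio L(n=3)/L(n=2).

L = nℏ depends only on n, so L ∝ n.
L(n=3)/L(n=2) = (3/2)^1 = 3/2

3/2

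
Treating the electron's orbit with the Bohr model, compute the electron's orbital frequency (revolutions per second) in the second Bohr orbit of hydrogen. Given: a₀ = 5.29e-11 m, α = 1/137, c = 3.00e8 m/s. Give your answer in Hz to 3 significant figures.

8.24e14 Hz

r = n²a₀/Z = 2.12e-10 m, v = Zαc/n = 1.09e6 m/s
f = v/(2πr) = 8.24e14 Hz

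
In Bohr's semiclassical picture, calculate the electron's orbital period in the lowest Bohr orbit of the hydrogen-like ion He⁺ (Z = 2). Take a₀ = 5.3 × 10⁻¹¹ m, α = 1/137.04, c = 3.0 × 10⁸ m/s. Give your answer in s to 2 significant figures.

r = n²a₀/Z = 1²·5.3 × 10⁻¹¹/2 = 2.6 × 10⁻¹¹ m
v = Zαc/n = 2·0.0073·3.0 × 10⁸/1 = 4.4 × 10⁶ m/s
T = 2πr/v = 3.8 × 10⁻¹⁷ s

3.8 × 10⁻¹⁷ s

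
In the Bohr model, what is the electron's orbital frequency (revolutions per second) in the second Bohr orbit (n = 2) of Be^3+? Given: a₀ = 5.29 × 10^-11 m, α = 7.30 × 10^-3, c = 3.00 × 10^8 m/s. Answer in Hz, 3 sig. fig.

1.32 × 10^16 Hz

r = n²a₀/Z = 5.29 × 10^-11 m, v = Zαc/n = 4.38 × 10^6 m/s
f = v/(2πr) = 1.32 × 10^16 Hz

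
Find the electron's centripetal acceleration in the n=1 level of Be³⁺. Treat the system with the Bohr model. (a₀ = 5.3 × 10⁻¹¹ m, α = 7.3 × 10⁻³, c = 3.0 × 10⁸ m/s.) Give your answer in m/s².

r = n²a₀/Z = 1.3 × 10⁻¹¹ m, v = Zαc/n = 8.8 × 10⁶ m/s
a = v²/r = (8.8 × 10⁶)² / 1.3 × 10⁻¹¹ = 5.8 × 10²⁴ m/s²

5.8 × 10²⁴ m/s²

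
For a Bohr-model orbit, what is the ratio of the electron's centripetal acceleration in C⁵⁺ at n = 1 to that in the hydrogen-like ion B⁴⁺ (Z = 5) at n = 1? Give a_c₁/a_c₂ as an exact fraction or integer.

a_c ∝ Z^3 · n^-4
a_c₁/a_c₂ = (6/5)^3 · (1/1)^-4 = 216/125

216/125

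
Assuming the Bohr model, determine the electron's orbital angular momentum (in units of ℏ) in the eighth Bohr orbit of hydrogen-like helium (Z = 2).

L_n = nℏ, so L/ℏ = n = 8.

8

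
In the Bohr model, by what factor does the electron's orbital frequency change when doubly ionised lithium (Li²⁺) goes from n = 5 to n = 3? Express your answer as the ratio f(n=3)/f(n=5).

f ∝ Z^2 · n^-3; with Z fixed, f ∝ n^-3.
f(n=3)/f(n=5) = (3/5)^-3 = 125/27

125/27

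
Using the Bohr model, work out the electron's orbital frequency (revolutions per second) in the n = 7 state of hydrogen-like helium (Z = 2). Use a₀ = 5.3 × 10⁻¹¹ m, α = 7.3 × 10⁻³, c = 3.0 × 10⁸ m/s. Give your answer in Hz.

7.7 × 10¹³ Hz

r = n²a₀/Z = 1.3 × 10⁻⁹ m, v = Zαc/n = 6.3 × 10⁵ m/s
f = v/(2πr) = 7.7 × 10¹³ Hz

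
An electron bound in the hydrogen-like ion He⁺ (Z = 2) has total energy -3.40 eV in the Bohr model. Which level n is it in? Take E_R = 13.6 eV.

E_n = −E_R Z²/n² ⇒ n² = E_R Z²/(−E_n) = 13.6 × 2² / 3.40 ≈ 16.00
n = 4

4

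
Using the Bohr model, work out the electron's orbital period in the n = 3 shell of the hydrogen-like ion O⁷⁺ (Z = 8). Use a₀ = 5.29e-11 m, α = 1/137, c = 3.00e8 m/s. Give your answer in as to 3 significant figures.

64.0 as

r = n²a₀/Z = 3²·5.29e-11/8 = 5.95e-11 m
v = Zαc/n = 8·0.00730·3.00e8/3 = 5.84e6 m/s
T = 2πr/v = 6.40e-17 s = 64.0 as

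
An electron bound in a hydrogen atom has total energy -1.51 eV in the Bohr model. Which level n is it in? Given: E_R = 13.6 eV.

3

E_n = −E_R Z²/n² ⇒ n² = E_R Z²/(−E_n) = 13.6 × 1² / 1.51 ≈ 9.01
n = 3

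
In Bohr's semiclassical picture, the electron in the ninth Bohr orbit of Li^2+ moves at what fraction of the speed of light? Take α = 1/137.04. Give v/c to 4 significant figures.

v_n = Zαc/n, so v/c = Zα/n = 3 × 0.007297 / 9 = 0.002432

0.002432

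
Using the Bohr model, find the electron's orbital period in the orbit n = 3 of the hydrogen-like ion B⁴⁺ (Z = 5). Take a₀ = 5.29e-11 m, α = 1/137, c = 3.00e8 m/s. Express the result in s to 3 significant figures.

r = n²a₀/Z = 3²·5.29e-11/5 = 9.52e-11 m
v = Zαc/n = 5·0.00730·3.00e8/3 = 3.65e6 m/s
T = 2πr/v = 1.64e-16 s

1.64e-16 s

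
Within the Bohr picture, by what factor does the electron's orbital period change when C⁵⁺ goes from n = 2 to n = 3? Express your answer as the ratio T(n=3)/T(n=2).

T ∝ Z^-2 · n^3; with Z fixed, T ∝ n^3.
T(n=3)/T(n=2) = (3/2)^3 = 27/8

27/8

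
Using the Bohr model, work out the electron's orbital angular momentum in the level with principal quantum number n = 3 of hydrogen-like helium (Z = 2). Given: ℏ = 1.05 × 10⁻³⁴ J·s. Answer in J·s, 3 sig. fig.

L_n = nℏ = 3 × 1.05 × 10⁻³⁴ = 3.15 × 10⁻³⁴ J·s

3.15 × 10⁻³⁴ J·s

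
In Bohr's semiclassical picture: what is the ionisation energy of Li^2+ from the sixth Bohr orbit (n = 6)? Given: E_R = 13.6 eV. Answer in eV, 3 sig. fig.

E_n = −E_R·Z²/n² = −13.6 × 3²/6² eV = -3.40 eV
Ionisation energy = −E_n = 3.40 eV

3.40 eV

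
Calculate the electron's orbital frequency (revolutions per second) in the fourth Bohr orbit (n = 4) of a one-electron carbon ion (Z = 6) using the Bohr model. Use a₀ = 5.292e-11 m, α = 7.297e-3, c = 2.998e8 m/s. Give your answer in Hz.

3.701e15 Hz

r = n²a₀/Z = 1.411e-10 m, v = Zαc/n = 3.281e6 m/s
f = v/(2πr) = 3.701e15 Hz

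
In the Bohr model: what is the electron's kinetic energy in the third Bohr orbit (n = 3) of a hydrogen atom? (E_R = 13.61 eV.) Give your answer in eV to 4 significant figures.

1.512 eV

For a Coulomb orbit the virial theorem gives K = −E_n.
E_n = −E_R·Z²/n², so K = E_R·Z²/n² = 13.61 × 1²/3² = 1.512 eV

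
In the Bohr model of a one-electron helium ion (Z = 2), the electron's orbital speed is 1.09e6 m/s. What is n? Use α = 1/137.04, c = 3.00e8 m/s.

4

v_n = Zαc/n ⇒ n = Zαc/v = 2 × 0.00730 × 3.00e8 / 1.09e6 ≈ 4.02
n = 4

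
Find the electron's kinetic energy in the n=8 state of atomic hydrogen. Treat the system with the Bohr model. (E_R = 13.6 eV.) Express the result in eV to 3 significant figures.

For a Coulomb orbit the virial theorem gives K = −E_n.
E_n = −E_R·Z²/n², so K = E_R·Z²/n² = 13.6 × 1²/8² = 0.212 eV

0.212 eV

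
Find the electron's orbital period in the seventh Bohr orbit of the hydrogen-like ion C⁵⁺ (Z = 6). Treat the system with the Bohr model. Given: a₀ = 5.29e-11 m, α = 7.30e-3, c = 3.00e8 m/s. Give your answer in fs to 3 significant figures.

1.45 fs

r = n²a₀/Z = 7²·5.29e-11/6 = 4.32e-10 m
v = Zαc/n = 6·0.00730·3.00e8/7 = 1.88e6 m/s
T = 2πr/v = 1.45e-15 s = 1.45 fs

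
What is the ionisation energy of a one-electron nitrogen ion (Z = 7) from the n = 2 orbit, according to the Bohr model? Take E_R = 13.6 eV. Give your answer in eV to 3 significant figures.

167 eV

E_n = −E_R·Z²/n² = −13.6 × 7²/2² eV = -167 eV
Ionisation energy = −E_n = 167 eV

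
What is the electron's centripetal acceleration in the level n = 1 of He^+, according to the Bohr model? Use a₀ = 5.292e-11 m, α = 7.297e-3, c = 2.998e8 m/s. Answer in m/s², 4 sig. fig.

7.235e23 m/s²

r = n²a₀/Z = 2.646e-11 m, v = Zαc/n = 4.375e6 m/s
a = v²/r = (4.375e6)² / 2.646e-11 = 7.235e23 m/s²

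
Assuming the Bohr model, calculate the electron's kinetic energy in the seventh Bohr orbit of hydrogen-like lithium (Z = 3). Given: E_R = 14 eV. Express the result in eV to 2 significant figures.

For a Coulomb orbit the virial theorem gives K = −E_n.
E_n = −E_R·Z²/n², so K = E_R·Z²/n² = 14 × 3²/7² = 2.6 eV

2.6 eV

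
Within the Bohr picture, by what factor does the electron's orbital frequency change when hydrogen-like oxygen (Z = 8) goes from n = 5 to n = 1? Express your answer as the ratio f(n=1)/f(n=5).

125

f ∝ Z^2 · n^-3; with Z fixed, f ∝ n^-3.
f(n=1)/f(n=5) = (1/5)^-3 = 125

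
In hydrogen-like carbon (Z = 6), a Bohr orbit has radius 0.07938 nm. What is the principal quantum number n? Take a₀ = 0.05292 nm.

r_n = n²a₀/Z ⇒ n² = rZ/a₀ = 0.07938 × 6 / 0.05292 ≈ 9.00
n = 3

3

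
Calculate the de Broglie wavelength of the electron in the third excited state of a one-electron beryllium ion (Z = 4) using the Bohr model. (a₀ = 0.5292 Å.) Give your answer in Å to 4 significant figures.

The Bohr quantisation condition is nλ = 2πr_n.
r_n = n²a₀/Z = 2.117 Å
λ = 2πr_n/n = 2π·2.117/4 = 3.325 Å

3.325 Å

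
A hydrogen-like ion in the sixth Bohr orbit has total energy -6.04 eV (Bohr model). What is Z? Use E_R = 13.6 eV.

4

E_n = −E_R Z²/n² ⇒ Z² = −E_n n²/E_R = 6.04 × 6² / 13.6 ≈ 15.99
Z = 4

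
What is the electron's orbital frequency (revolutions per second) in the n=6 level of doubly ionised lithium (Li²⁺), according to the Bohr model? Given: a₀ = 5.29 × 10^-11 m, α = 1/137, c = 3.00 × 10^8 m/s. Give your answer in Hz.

2.75 × 10^14 Hz

r = n²a₀/Z = 6.35 × 10^-10 m, v = Zαc/n = 1.09 × 10^6 m/s
f = v/(2πr) = 2.75 × 10^14 Hz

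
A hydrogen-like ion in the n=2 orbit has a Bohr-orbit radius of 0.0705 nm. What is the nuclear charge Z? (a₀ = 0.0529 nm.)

3

r_n = n²a₀/Z ⇒ Z = n²a₀/r = 2² × 0.0529 / 0.0705 ≈ 3.00
Z = 3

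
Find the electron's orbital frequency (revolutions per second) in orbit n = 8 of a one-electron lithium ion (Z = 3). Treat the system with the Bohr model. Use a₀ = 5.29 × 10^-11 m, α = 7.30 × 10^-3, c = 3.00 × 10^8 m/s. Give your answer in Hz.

r = n²a₀/Z = 1.13 × 10^-9 m, v = Zαc/n = 8.21 × 10^5 m/s
f = v/(2πr) = 1.16 × 10^14 Hz

1.16 × 10^14 Hz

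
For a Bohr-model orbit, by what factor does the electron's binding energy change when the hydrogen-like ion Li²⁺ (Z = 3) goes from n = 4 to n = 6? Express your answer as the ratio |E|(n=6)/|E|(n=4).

4/9

|E| ∝ Z^2 · n^-2; with Z fixed, |E| ∝ n^-2.
|E|(n=6)/|E|(n=4) = (6/4)^-2 = 4/9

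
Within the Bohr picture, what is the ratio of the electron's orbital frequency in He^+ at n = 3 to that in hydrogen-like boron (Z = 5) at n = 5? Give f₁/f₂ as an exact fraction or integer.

20/27

f ∝ Z^2 · n^-3
f₁/f₂ = (2/5)^2 · (3/5)^-3 = 20/27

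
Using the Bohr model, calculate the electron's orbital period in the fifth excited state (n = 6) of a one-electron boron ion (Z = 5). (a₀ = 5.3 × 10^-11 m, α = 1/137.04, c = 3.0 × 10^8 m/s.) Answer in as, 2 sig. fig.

1300 as

r = n²a₀/Z = 6²·5.3 × 10^-11/5 = 3.8 × 10^-10 m
v = Zαc/n = 5·0.0073·3.0 × 10^8/6 = 1.8 × 10^6 m/s
T = 2πr/v = 1.3 × 10^-15 s = 1300 as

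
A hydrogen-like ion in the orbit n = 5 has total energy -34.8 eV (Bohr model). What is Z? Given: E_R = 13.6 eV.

8

E_n = −E_R Z²/n² ⇒ Z² = −E_n n²/E_R = 34.8 × 5² / 13.6 ≈ 63.97
Z = 8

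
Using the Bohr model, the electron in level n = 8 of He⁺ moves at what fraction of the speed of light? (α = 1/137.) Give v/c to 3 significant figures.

0.00182

v_n = Zαc/n, so v/c = Zα/n = 2 × 0.00730 / 8 = 0.00182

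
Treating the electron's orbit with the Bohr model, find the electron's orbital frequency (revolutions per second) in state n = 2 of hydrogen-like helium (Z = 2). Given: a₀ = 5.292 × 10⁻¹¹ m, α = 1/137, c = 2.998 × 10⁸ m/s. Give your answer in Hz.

r = n²a₀/Z = 1.058 × 10⁻¹⁰ m, v = Zαc/n = 2.188 × 10⁶ m/s
f = v/(2πr) = 3.291 × 10¹⁵ Hz

3.291 × 10¹⁵ Hz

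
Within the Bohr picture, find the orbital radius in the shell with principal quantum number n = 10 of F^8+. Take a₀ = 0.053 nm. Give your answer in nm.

r_n = n²a₀/Z = 10² × 0.053 / 9
    = 100 × 0.053 / 9 = 0.59 nm

0.59 nm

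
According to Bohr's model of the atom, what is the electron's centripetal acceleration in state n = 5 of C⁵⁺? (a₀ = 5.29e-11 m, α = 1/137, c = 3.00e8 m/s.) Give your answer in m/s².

r = n²a₀/Z = 2.20e-10 m, v = Zαc/n = 2.63e6 m/s
a = v²/r = (2.63e6)² / 2.20e-10 = 3.13e22 m/s²

3.13e22 m/s²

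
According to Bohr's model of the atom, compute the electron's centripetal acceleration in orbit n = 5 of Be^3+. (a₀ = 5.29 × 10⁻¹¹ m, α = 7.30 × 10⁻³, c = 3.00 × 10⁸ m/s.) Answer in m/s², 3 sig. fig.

9.28 × 10²¹ m/s²

r = n²a₀/Z = 3.31 × 10⁻¹⁰ m, v = Zαc/n = 1.75 × 10⁶ m/s
a = v²/r = (1.75 × 10⁶)² / 3.31 × 10⁻¹⁰ = 9.28 × 10²¹ m/s²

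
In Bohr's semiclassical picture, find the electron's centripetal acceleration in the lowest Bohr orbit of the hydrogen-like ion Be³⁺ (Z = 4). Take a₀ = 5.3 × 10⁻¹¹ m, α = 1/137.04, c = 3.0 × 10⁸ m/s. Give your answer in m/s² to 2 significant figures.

r = n²a₀/Z = 1.3 × 10⁻¹¹ m, v = Zαc/n = 8.8 × 10⁶ m/s
a = v²/r = (8.8 × 10⁶)² / 1.3 × 10⁻¹¹ = 5.8 × 10²⁴ m/s²

5.8 × 10²⁴ m/s²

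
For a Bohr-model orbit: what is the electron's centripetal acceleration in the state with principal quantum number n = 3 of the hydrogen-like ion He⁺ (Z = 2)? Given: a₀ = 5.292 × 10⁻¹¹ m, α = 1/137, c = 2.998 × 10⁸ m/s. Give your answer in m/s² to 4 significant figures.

8.937 × 10²¹ m/s²

r = n²a₀/Z = 2.381 × 10⁻¹⁰ m, v = Zαc/n = 1.459 × 10⁶ m/s
a = v²/r = (1.459 × 10⁶)² / 2.381 × 10⁻¹⁰ = 8.937 × 10²¹ m/s²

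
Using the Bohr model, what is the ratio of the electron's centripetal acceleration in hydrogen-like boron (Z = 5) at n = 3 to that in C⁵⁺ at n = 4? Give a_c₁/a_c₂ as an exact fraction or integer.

a_c ∝ Z^3 · n^-4
a_c₁/a_c₂ = (5/6)^3 · (3/4)^-4 = 4000/2187

4000/2187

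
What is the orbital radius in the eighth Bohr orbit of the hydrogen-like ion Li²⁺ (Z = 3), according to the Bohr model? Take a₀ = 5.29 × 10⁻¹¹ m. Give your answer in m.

r_n = n²a₀/Z = 8² × 5.29 × 10⁻¹¹ / 3
    = 64 × 5.29 × 10⁻¹¹ / 3 = 1.13 × 10⁻⁹ m

1.13 × 10⁻⁹ m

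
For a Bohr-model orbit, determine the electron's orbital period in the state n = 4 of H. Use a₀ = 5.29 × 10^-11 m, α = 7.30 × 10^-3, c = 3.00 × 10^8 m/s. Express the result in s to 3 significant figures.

9.71 × 10^-15 s

r = n²a₀/Z = 4²·5.29 × 10^-11/1 = 8.46 × 10^-10 m
v = Zαc/n = 1·0.00730·3.00 × 10^8/4 = 5.47 × 10^5 m/s
T = 2πr/v = 9.71 × 10^-15 s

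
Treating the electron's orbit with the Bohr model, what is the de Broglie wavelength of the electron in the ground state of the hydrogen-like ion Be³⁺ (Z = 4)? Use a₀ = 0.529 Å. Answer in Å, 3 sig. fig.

0.831 Å

The Bohr quantisation condition is nλ = 2πr_n.
r_n = n²a₀/Z = 0.132 Å
λ = 2πr_n/n = 2π·0.132/1 = 0.831 Å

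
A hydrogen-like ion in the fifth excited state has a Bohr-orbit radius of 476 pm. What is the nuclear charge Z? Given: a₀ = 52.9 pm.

4

r_n = n²a₀/Z ⇒ Z = n²a₀/r = 6² × 52.9 / 476 ≈ 4.00
Z = 4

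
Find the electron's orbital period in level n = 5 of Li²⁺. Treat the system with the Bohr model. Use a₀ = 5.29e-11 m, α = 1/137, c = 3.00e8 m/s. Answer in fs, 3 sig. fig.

2.11 fs

r = n²a₀/Z = 5²·5.29e-11/3 = 4.41e-10 m
v = Zαc/n = 3·0.00730·3.00e8/5 = 1.31e6 m/s
T = 2πr/v = 2.11e-15 s = 2.11 fs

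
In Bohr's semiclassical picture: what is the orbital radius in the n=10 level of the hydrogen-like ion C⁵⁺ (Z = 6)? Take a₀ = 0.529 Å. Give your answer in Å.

8.82 Å

r_n = n²a₀/Z = 10² × 0.529 / 6
    = 100 × 0.529 / 6 = 8.82 Å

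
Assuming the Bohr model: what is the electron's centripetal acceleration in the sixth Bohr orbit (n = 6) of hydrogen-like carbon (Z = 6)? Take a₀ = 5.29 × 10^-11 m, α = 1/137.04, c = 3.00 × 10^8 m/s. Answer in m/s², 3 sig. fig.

r = n²a₀/Z = 3.17 × 10^-10 m, v = Zαc/n = 2.19 × 10^6 m/s
a = v²/r = (2.19 × 10^6)² / 3.17 × 10^-10 = 1.51 × 10^22 m/s²

1.51 × 10^22 m/s²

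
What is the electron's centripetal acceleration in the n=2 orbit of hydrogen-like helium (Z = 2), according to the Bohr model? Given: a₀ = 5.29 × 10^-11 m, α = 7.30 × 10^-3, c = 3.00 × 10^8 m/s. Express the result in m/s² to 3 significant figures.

4.53 × 10^22 m/s²

r = n²a₀/Z = 1.06 × 10^-10 m, v = Zαc/n = 2.19 × 10^6 m/s
a = v²/r = (2.19 × 10^6)² / 1.06 × 10^-10 = 4.53 × 10^22 m/s²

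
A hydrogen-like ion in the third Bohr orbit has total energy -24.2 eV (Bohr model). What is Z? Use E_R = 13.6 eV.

E_n = −E_R Z²/n² ⇒ Z² = −E_n n²/E_R = 24.2 × 3² / 13.6 ≈ 16.01
Z = 4

4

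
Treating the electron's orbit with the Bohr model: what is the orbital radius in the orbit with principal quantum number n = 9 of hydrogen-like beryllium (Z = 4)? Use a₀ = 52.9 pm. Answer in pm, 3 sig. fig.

r_n = n²a₀/Z = 9² × 52.9 / 4
    = 81 × 52.9 / 4 = 1070 pm

1070 pm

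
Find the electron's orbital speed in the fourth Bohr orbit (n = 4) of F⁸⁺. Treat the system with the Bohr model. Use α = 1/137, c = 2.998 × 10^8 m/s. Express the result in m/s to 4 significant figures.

v_n = Zαc/n = 9 × 0.007299 × 2.998 × 10^8 / 4
    = 4.924 × 10^6 m/s

4.924 × 10^6 m/s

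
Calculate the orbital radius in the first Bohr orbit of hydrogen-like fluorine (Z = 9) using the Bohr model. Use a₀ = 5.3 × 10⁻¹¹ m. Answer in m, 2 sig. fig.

r_n = n²a₀/Z = 1² × 5.3 × 10⁻¹¹ / 9
    = 1 × 5.3 × 10⁻¹¹ / 9 = 5.9 × 10⁻¹² m

5.9 × 10⁻¹² m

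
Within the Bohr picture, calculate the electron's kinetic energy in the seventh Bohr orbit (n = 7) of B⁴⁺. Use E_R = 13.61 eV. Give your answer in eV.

For a Coulomb orbit the virial theorem gives K = −E_n.
E_n = −E_R·Z²/n², so K = E_R·Z²/n² = 13.61 × 5²/7² = 6.944 eV

6.944 eV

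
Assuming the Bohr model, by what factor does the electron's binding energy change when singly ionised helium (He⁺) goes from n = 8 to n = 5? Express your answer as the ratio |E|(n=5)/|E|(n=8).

|E| ∝ Z^2 · n^-2; with Z fixed, |E| ∝ n^-2.
|E|(n=5)/|E|(n=8) = (5/8)^-2 = 64/25

64/25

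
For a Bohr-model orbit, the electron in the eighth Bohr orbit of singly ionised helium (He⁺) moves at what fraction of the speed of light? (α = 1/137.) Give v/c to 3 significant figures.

0.00182

v_n = Zαc/n, so v/c = Zα/n = 2 × 0.00730 / 8 = 0.00182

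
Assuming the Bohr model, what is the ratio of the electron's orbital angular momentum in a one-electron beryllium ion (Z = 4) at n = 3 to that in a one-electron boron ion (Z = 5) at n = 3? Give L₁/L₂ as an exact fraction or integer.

1

L = nℏ is independent of Z.
L₁/L₂ = n₁/n₂ = 3/3 = 1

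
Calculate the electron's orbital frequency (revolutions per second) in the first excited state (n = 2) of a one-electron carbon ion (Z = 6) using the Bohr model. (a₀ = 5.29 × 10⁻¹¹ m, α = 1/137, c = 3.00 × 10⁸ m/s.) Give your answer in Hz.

2.96 × 10¹⁶ Hz

r = n²a₀/Z = 3.53 × 10⁻¹¹ m, v = Zαc/n = 6.57 × 10⁶ m/s
f = v/(2πr) = 2.96 × 10¹⁶ Hz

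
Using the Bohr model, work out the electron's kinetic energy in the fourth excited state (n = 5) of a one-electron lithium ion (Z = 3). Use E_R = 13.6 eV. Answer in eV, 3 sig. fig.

For a Coulomb orbit the virial theorem gives K = −E_n.
E_n = −E_R·Z²/n², so K = E_R·Z²/n² = 13.6 × 3²/5² = 4.90 eV

4.90 eV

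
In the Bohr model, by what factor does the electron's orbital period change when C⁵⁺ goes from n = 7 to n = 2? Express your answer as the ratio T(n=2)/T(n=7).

8/343

T ∝ Z^-2 · n^3; with Z fixed, T ∝ n^3.
T(n=2)/T(n=7) = (2/7)^3 = 8/343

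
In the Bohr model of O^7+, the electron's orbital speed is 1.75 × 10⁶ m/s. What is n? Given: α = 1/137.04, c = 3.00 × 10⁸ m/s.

v_n = Zαc/n ⇒ n = Zαc/v = 8 × 0.00730 × 3.00 × 10⁸ / 1.75 × 10⁶ ≈ 10.01
n = 10

10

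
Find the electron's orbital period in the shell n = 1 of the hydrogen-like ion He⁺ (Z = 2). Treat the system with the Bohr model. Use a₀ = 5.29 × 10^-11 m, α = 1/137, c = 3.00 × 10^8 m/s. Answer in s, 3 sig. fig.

r = n²a₀/Z = 1²·5.29 × 10^-11/2 = 2.65 × 10^-11 m
v = Zαc/n = 2·0.00730·3.00 × 10^8/1 = 4.38 × 10^6 m/s
T = 2πr/v = 3.79 × 10^-17 s

3.79 × 10^-17 s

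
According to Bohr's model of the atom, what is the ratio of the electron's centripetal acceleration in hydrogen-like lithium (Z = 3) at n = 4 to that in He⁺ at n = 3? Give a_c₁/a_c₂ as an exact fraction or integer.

2187/2048

a_c ∝ Z^3 · n^-4
a_c₁/a_c₂ = (3/2)^3 · (4/3)^-4 = 2187/2048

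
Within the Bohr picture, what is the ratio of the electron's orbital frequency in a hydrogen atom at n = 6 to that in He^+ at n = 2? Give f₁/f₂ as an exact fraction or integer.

f ∝ Z^2 · n^-3
f₁/f₂ = (1/2)^2 · (6/2)^-3 = 1/108

1/108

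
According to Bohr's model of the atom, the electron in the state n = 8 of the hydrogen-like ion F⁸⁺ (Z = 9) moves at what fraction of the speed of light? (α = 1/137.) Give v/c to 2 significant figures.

v_n = Zαc/n, so v/c = Zα/n = 9 × 0.0073 / 8 = 0.0082

0.0082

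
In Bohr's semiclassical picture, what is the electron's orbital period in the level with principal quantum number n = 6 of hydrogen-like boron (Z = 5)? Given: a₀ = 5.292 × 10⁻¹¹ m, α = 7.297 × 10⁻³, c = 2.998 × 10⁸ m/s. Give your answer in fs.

1.313 fs

r = n²a₀/Z = 6²·5.292 × 10⁻¹¹/5 = 3.810 × 10⁻¹⁰ m
v = Zαc/n = 5·0.007297·2.998 × 10⁸/6 = 1.823 × 10⁶ m/s
T = 2πr/v = 1.313 × 10⁻¹⁵ s = 1.313 fs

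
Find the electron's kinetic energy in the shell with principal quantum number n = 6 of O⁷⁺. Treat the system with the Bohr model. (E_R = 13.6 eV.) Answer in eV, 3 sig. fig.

24.2 eV

For a Coulomb orbit the virial theorem gives K = −E_n.
E_n = −E_R·Z²/n², so K = E_R·Z²/n² = 13.6 × 8²/6² = 24.2 eV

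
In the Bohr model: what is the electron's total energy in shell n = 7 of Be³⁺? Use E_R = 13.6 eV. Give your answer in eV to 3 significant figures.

-4.44 eV

E_n = −E_R·Z²/n² = −13.6 × 4²/7² = -4.44 eV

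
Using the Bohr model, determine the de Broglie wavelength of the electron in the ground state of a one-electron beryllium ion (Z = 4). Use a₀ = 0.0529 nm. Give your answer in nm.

The Bohr quantisation condition is nλ = 2πr_n.
r_n = n²a₀/Z = 0.0132 nm
λ = 2πr_n/n = 2π·0.0132/1 = 0.0831 nm

0.0831 nm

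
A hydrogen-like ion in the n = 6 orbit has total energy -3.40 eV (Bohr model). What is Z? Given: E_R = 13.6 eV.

3

E_n = −E_R Z²/n² ⇒ Z² = −E_n n²/E_R = 3.40 × 6² / 13.6 ≈ 9.00
Z = 3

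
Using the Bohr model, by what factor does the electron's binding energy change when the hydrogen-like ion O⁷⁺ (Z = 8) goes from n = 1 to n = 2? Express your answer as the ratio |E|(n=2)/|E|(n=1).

1/4

|E| ∝ Z^2 · n^-2; with Z fixed, |E| ∝ n^-2.
|E|(n=2)/|E|(n=1) = (2/1)^-2 = 1/4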